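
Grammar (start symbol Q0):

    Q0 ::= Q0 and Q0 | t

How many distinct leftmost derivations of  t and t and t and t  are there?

5

Parse trees for t and t and t and t:
  [Q0 [Q0 t] and [Q0 [Q0 t] and [Q0 [Q0 t] and [Q0 t]]]]
  [Q0 [Q0 t] and [Q0 [Q0 [Q0 t] and [Q0 t]] and [Q0 t]]]
  [Q0 [Q0 [Q0 t] and [Q0 t]] and [Q0 [Q0 t] and [Q0 t]]]
  [Q0 [Q0 [Q0 t] and [Q0 [Q0 t] and [Q0 t]]] and [Q0 t]]
  [Q0 [Q0 [Q0 [Q0 t] and [Q0 t]] and [Q0 t]] and [Q0 t]]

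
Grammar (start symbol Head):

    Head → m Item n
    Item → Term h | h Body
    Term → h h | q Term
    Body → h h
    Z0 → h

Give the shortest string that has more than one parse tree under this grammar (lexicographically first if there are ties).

m h h h n

length 5: m h h h n has 2 parse trees

Two derivations of m h h h n:
  Head ⇒ m Item n ⇒ m Term h n ⇒ m h h h n
  Head ⇒ m Item n ⇒ m h Body n ⇒ m h h h n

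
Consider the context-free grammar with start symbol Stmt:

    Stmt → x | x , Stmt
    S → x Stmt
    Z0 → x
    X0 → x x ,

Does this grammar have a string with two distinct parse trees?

Unambiguous

(S, Z0, X0 are unreachable from Stmt, so their rules don't affect L(Stmt).) Right-recursive list with a separator: after each atom, whether the separator follows determines the rule. One parse per string.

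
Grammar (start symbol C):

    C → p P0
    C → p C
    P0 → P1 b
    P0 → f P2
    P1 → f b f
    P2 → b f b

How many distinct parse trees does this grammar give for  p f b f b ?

2

Parse trees for p f b f b:
  [C p [P0 [P1 f b f] b]]
  [C p [P0 f [P2 b f b]]]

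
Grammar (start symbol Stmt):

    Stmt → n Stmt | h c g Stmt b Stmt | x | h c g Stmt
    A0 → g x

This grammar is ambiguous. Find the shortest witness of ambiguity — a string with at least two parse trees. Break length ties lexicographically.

length 1: no string has ≥2 trees
length 2: no string has ≥2 trees
length 3: no string has ≥2 trees
length 4: no string has ≥2 trees
length 5: no string has ≥2 trees
length 6: no string has ≥2 trees
length 7: no string has ≥2 trees
length 8: no string has ≥2 trees
length 9: h c g h c g x b x has 2 parse trees

Two derivations of h c g h c g x b x:
  Stmt ⇒ h c g Stmt b Stmt ⇒ h c g h c g Stmt b Stmt ⇒ h c g h c g x b Stmt ⇒ h c g h c g x b x
  Stmt ⇒ h c g Stmt ⇒ h c g h c g Stmt b Stmt ⇒ h c g h c g x b Stmt ⇒ h c g h c g x b x

h c g h c g x b x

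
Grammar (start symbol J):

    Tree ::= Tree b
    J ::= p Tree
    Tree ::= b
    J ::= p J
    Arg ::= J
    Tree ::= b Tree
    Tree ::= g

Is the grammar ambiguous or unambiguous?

Ambiguous

Witness: p b b

Derivation 1: J ⇒ p Tree ⇒ p Tree b ⇒ p b b
Derivation 2: J ⇒ p Tree ⇒ p b Tree ⇒ p b b

Two distinct leftmost derivations for the same string.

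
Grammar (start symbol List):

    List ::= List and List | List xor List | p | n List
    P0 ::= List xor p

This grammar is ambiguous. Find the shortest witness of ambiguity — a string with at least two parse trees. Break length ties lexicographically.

n p and p

length 1: no string has ≥2 trees
length 2: no string has ≥2 trees
length 3: no string has ≥2 trees
length 4: n p and p has 2 parse trees

Two derivations of n p and p:
  List ⇒ List and List ⇒ n List and List ⇒ n p and List ⇒ n p and p
  List ⇒ n List ⇒ n List and List ⇒ n p and List ⇒ n p and p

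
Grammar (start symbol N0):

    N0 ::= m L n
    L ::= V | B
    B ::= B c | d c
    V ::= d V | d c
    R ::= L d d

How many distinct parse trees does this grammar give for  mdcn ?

2

Parse trees for mdcn:
  [N0 m [L [V d c]] n]
  [N0 m [L [B d c]] n]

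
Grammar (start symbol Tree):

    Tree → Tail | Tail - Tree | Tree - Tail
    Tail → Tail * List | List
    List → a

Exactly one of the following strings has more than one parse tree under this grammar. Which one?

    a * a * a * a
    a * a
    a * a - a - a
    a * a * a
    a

a * a - a - a

a * a * a * a: 1 tree
a * a: 1 tree
a * a - a - a: 4 trees
a * a * a: 1 tree
a: 1 tree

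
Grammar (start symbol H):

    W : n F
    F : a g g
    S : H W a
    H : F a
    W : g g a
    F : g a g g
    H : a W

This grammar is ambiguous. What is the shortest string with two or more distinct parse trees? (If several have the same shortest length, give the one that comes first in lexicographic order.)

length 4: a g g a has 2 parse trees

Two derivations of a g g a:
  H ⇒ F a ⇒ a g g a
  H ⇒ a W ⇒ a g g a

a g g a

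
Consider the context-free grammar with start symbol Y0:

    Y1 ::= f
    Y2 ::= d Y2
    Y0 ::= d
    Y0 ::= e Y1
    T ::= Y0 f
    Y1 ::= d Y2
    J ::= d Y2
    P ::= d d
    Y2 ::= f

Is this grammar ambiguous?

Only Y0, Y1, Y2 are reachable from Y0; ignoring the rest: The reachable rules are right-linear with at most one rule per (nonterminal, next-terminal) pair. Each input token forces the next rule, so parsing is deterministic.

Unambiguous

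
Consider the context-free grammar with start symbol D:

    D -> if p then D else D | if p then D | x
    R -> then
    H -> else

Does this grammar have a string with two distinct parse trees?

Ambiguous

Witness: if p then if p then x else x

Derivation 1: D ⇒ if p then D else D ⇒ if p then if p then D else D ⇒ if p then if p then x else D ⇒ if p then if p then x else x
Derivation 2: D ⇒ if p then D ⇒ if p then if p then D else D ⇒ if p then if p then x else D ⇒ if p then if p then x else x

Two distinct leftmost derivations for the same string.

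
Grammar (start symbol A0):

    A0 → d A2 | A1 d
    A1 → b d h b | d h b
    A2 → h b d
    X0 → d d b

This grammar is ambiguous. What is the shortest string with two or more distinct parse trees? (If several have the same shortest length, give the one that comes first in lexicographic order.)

length 4: d h b d has 2 parse trees

Two derivations of d h b d:
  A0 ⇒ d A2 ⇒ d h b d
  A0 ⇒ A1 d ⇒ d h b d

d h b d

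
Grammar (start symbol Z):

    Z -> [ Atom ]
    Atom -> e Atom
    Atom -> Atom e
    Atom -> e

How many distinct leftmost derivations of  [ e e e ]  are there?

4

Parse trees for [ e e e ]:
  [Z [ [Atom e [Atom e [Atom e]]] ]]
  [Z [ [Atom e [Atom [Atom e] e]] ]]
  [Z [ [Atom [Atom e [Atom e]] e] ]]
  [Z [ [Atom [Atom [Atom e] e] e] ]]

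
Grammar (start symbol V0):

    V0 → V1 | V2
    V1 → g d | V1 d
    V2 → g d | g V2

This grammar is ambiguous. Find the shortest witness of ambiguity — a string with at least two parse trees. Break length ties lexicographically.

g d

length 2: g d has 2 parse trees

Two derivations of g d:
  V0 ⇒ V1 ⇒ g d
  V0 ⇒ V2 ⇒ g d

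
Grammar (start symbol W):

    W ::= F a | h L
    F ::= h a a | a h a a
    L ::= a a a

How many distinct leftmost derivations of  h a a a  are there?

2

Parse trees for h a a a:
  [W [F h a a] a]
  [W h [L a a a]]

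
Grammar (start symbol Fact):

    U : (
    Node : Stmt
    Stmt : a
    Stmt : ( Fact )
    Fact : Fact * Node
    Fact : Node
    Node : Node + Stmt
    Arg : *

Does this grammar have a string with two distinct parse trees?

Unambiguous

(U, Arg are unreachable from Fact, so their rules don't affect L(Fact).) This is a standard precedence ladder (Fact over Node over Stmt), with each level left-recursive on its own operator ('*' at Fact, '+' at Node). That structure is LR(1), hence unambiguous.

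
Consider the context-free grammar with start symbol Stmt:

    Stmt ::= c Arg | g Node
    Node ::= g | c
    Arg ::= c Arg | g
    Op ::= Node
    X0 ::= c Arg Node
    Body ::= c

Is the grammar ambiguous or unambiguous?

Unambiguous

Only Stmt, Node, Arg are reachable from Stmt; ignoring the rest: Each reachable nonterminal has at most one production per leading terminal, and all productions are right-linear; the derivation is determined token-by-token.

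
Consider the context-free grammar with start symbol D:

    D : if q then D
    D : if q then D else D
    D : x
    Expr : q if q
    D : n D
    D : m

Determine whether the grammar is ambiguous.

Witness: if q then if q then m else m

Derivation 1: D ⇒ if q then D ⇒ if q then if q then D else D ⇒ if q then if q then m else D ⇒ if q then if q then m else m
Derivation 2: D ⇒ if q then D else D ⇒ if q then if q then D else D ⇒ if q then if q then m else D ⇒ if q then if q then m else m

Two distinct leftmost derivations for the same string.

Ambiguous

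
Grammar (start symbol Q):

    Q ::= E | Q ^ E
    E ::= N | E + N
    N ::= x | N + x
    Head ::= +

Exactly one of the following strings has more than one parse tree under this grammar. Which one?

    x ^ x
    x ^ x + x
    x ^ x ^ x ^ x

x ^ x + x

x ^ x: 1 tree
x ^ x + x: 2 trees
x ^ x ^ x ^ x: 1 tree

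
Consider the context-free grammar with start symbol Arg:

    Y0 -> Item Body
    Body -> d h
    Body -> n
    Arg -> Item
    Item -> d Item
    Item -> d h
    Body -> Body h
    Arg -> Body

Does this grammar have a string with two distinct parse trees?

Witness: d h

Derivation 1: Arg ⇒ Item ⇒ d h
Derivation 2: Arg ⇒ Body ⇒ d h

Two distinct leftmost derivations for the same string.

Ambiguous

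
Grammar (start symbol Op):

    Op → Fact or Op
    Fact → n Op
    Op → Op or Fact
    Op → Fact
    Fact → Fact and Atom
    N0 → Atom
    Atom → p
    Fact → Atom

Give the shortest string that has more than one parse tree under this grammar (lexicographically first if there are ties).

length 1: no string has ≥2 trees
length 2: no string has ≥2 trees
length 3: p or p has 2 parse trees

Two derivations of p or p:
  Op ⇒ Fact or Op ⇒ Atom or Op ⇒ p or Op ⇒ p or Fact ⇒ p or Atom ⇒ p or p
  Op ⇒ Op or Fact ⇒ Fact or Fact ⇒ Atom or Fact ⇒ p or Fact ⇒ p or Atom ⇒ p or p

p or p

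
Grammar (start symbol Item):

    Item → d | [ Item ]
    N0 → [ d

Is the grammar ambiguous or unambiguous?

(N0 is unreachable from Item, so its rules don't affect L(Item).) L(Item) is { openⁿ atom closeⁿ : n ≥ 0 }. The bracket depth fixes n, and the derivation is forced at every step.

Unambiguous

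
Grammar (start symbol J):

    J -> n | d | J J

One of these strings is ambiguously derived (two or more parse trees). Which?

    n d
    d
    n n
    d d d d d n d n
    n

n d: 1 tree
d: 1 tree
n n: 1 tree
d d d d d n d n: 429 trees
n: 1 tree

d d d d d n d n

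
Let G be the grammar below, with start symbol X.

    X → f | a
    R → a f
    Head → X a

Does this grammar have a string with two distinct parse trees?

Unambiguous

(R, Head are unreachable from X, so their rules don't affect L(X).) Restricted to the reachable nonterminals, every rule has the form A → t or A → t B, and no two rules for the same A share a first terminal. The grammar encodes a DFA — one run per string.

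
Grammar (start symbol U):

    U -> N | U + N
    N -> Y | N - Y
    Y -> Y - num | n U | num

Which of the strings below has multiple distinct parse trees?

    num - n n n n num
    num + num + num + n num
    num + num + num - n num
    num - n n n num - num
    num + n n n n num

num - n n n num - num

num - n n n n num: 1 tree
num + num + num + n num: 1 tree
num + num + num - n num: 1 tree
num - n n n num - num: 8 trees
num + n n n n num: 1 tree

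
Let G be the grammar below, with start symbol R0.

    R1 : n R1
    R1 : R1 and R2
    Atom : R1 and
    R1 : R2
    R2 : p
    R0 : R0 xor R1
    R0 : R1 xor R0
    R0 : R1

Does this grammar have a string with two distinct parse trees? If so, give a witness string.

Ambiguous

Witness: p xor p

Derivation 1: R0 ⇒ R0 xor R1 ⇒ R1 xor R1 ⇒ R2 xor R1 ⇒ p xor R1 ⇒ p xor R2 ⇒ p xor p
Derivation 2: R0 ⇒ R1 xor R0 ⇒ R2 xor R0 ⇒ p xor R0 ⇒ p xor R1 ⇒ p xor R2 ⇒ p xor p

Two distinct leftmost derivations for the same string.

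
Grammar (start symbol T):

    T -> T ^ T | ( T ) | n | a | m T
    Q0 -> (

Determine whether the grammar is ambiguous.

Ambiguous

Witness: m a ^ a

Derivation 1: T ⇒ T ^ T ⇒ m T ^ T ⇒ m a ^ T ⇒ m a ^ a
Derivation 2: T ⇒ m T ⇒ m T ^ T ⇒ m a ^ T ⇒ m a ^ a

Two distinct leftmost derivations for the same string.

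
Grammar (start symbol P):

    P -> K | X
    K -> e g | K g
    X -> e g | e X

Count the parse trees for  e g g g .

1

Parse trees for e g g g:
  [P [K [K [K e g] g] g]]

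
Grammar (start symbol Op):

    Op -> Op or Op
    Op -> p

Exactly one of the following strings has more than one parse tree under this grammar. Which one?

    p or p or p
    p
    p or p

p or p or p: 2 trees
p: 1 tree
p or p: 1 tree

p or p or p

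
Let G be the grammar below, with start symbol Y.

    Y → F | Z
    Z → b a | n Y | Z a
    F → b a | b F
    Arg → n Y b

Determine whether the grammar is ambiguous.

Ambiguous

Witness: b a

Derivation 1: Y ⇒ F ⇒ b a
Derivation 2: Y ⇒ Z ⇒ b a

Two distinct leftmost derivations for the same string.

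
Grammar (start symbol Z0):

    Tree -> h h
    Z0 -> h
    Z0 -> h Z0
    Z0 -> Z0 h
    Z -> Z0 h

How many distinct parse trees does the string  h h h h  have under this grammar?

Parse trees for h h h h:
  [Z0 h [Z0 h [Z0 h [Z0 h]]]]
  [Z0 h [Z0 h [Z0 [Z0 h] h]]]
  [Z0 h [Z0 [Z0 h [Z0 h]] h]]
  [Z0 h [Z0 [Z0 [Z0 h] h] h]]
  [Z0 [Z0 h [Z0 h [Z0 h]]] h]
  [Z0 [Z0 h [Z0 [Z0 h] h]] h]
  [Z0 [Z0 [Z0 h [Z0 h]] h] h]
  [Z0 [Z0 [Z0 [Z0 h] h] h] h]

8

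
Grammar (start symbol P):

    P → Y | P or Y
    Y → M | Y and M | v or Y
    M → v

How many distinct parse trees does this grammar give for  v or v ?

2

Parse trees for v or v:
  [P [Y v or [Y [M v]]]]
  [P [P [Y [M v]]] or [Y [M v]]]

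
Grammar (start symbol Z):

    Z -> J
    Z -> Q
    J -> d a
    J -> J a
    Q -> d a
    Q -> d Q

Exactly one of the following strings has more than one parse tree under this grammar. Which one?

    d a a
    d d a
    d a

d a a: 1 tree
d d a: 1 tree
d a: 2 trees

d a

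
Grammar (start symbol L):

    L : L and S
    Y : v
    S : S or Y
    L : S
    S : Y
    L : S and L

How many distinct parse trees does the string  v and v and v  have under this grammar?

Parse trees for v and v and v:
  [L [L [L [S [Y v]]] and [S [Y v]]] and [S [Y v]]]
  [L [L [S [Y v]] and [L [S [Y v]]]] and [S [Y v]]]
  [L [S [Y v]] and [L [L [S [Y v]]] and [S [Y v]]]]
  [L [S [Y v]] and [L [S [Y v]] and [L [S [Y v]]]]]

4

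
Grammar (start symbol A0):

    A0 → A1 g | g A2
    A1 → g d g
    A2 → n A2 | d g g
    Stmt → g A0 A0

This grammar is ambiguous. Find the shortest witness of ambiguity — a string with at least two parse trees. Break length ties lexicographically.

length 4: g d g g has 2 parse trees

Two derivations of g d g g:
  A0 ⇒ A1 g ⇒ g d g g
  A0 ⇒ g A2 ⇒ g d g g

g d g g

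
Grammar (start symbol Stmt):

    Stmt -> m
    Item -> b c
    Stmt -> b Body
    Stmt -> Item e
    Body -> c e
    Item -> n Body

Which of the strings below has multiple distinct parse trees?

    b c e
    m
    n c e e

b c e: 2 trees
m: 1 tree
n c e e: 1 tree

b c e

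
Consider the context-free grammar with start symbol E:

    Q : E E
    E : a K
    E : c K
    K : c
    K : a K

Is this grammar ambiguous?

Unambiguous

(Q is unreachable from E, so its rules don't affect L(E).) Each reachable nonterminal has at most one production per leading terminal, and all productions are right-linear; the derivation is determined token-by-token.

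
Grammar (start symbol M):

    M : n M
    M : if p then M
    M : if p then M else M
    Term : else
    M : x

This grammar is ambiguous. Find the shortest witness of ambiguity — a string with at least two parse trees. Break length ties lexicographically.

if p then if p then x else x

length 1: no string has ≥2 trees
length 2: no string has ≥2 trees
length 3: no string has ≥2 trees
length 4: no string has ≥2 trees
length 5: no string has ≥2 trees
length 6: no string has ≥2 trees
length 7: no string has ≥2 trees
length 8: no string has ≥2 trees
length 9: if p then if p then x else x has 2 parse trees

Two derivations of if p then if p then x else x:
  M ⇒ if p then M ⇒ if p then if p then M else M ⇒ if p then if p then x else M ⇒ if p then if p then x else x
  M ⇒ if p then M else M ⇒ if p then if p then M else M ⇒ if p then if p then x else M ⇒ if p then if p then x else x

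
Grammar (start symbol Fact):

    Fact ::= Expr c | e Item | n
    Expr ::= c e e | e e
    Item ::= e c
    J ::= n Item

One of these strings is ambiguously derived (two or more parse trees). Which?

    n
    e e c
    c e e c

e e c

n: 1 tree
e e c: 2 trees
c e e c: 1 tree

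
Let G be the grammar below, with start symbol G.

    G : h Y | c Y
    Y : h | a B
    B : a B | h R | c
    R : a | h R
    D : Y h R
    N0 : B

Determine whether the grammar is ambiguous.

(D, N0 are unreachable from G, so their rules don't affect L(G).) The reachable rules are right-linear with at most one rule per (nonterminal, next-terminal) pair. Each input token forces the next rule, so parsing is deterministic.

Unambiguous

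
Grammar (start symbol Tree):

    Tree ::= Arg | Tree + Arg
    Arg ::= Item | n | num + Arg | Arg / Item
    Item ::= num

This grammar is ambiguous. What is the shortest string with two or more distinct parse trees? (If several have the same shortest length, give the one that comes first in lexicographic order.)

length 1: no string has ≥2 trees
length 3: num + n has 2 parse trees

Two derivations of num + n:
  Tree ⇒ Arg ⇒ num + Arg ⇒ num + n
  Tree ⇒ Tree + Arg ⇒ Arg + Arg ⇒ Item + Arg ⇒ num + Arg ⇒ num + n

num + n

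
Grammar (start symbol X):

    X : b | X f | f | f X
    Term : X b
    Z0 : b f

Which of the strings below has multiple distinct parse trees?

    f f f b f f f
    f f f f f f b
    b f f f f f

f f f b f f f: 20 trees
f f f f f f b: 1 tree
b f f f f f: 1 tree

f f f b f f f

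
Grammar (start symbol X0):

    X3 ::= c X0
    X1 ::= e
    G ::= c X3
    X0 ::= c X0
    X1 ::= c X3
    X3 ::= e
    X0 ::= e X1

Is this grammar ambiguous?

Only X0, X1, X3 are reachable from X0; ignoring the rest: Each reachable nonterminal has at most one production per leading terminal, and all productions are right-linear; the derivation is determined token-by-token.

Unambiguous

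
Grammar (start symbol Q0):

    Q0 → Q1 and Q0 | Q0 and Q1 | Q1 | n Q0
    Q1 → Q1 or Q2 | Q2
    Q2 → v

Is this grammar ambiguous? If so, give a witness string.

Ambiguous

Witness: v and v

Derivation 1: Q0 ⇒ Q1 and Q0 ⇒ Q2 and Q0 ⇒ v and Q0 ⇒ v and Q1 ⇒ v and Q2 ⇒ v and v
Derivation 2: Q0 ⇒ Q0 and Q1 ⇒ Q1 and Q1 ⇒ Q2 and Q1 ⇒ v and Q1 ⇒ v and Q2 ⇒ v and v

Two distinct leftmost derivations for the same string.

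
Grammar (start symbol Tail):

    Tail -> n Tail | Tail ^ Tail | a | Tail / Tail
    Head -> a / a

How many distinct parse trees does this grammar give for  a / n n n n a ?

Parse trees for a / n n n n a:
  [Tail [Tail a] / [Tail n [Tail n [Tail n [Tail n [Tail a]]]]]]

1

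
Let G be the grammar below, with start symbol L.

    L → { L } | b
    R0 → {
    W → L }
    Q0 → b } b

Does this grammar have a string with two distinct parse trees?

(R0, W, Q0 are unreachable from L, so their rules don't affect L(L).) L(L) is { openⁿ atom closeⁿ : n ≥ 0 }. The bracket depth fixes n, and the derivation is forced at every step.

Unambiguous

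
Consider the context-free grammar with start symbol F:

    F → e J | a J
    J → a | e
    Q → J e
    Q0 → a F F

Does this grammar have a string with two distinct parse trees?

Unambiguous

Only F, J are reachable from F; ignoring the rest: Each reachable nonterminal has at most one production per leading terminal, and all productions are right-linear; the derivation is determined token-by-token.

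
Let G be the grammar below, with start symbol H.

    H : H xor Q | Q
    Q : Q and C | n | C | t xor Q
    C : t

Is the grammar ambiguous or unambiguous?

Witness: t xor n

Derivation 1: H ⇒ H xor Q ⇒ Q xor Q ⇒ C xor Q ⇒ t xor Q ⇒ t xor n
Derivation 2: H ⇒ Q ⇒ t xor Q ⇒ t xor n

Two distinct leftmost derivations for the same string.

Ambiguous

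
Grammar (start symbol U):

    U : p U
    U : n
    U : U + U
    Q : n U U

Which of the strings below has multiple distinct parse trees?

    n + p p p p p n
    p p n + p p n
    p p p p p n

n + p p p p p n: 1 tree
p p n + p p n: 3 trees
p p p p p n: 1 tree

p p n + p p n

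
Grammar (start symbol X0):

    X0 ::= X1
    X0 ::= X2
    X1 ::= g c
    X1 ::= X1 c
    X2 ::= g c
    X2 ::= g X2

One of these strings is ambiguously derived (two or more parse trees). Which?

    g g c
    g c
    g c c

g c

g g c: 1 tree
g c: 2 trees
g c c: 1 tree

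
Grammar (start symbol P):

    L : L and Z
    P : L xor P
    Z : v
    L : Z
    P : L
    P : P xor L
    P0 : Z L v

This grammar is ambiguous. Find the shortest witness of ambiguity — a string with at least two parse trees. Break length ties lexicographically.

length 1: no string has ≥2 trees
length 3: v xor v has 2 parse trees

Two derivations of v xor v:
  P ⇒ L xor P ⇒ Z xor P ⇒ v xor P ⇒ v xor L ⇒ v xor Z ⇒ v xor v
  P ⇒ P xor L ⇒ L xor L ⇒ Z xor L ⇒ v xor L ⇒ v xor Z ⇒ v xor v

v xor v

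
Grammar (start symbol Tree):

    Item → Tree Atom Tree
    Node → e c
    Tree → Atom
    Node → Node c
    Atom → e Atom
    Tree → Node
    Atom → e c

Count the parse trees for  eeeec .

1

Parse trees for eeeec:
  [Tree [Atom e [Atom e [Atom e [Atom e c]]]]]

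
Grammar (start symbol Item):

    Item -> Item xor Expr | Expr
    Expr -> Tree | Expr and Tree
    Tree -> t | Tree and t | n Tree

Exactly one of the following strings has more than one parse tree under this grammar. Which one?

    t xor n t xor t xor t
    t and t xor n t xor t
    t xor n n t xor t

t and t xor n t xor t

t xor n t xor t xor t: 1 tree
t and t xor n t xor t: 2 trees
t xor n n t xor t: 1 tree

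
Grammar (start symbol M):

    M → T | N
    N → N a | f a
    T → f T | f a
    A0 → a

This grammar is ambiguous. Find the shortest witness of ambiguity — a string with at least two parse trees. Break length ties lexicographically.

f a

length 2: f a has 2 parse trees

Two derivations of f a:
  M ⇒ T ⇒ f a
  M ⇒ N ⇒ f a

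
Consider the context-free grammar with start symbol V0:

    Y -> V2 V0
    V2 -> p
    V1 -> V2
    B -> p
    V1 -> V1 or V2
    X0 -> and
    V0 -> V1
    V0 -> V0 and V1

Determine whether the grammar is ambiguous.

Unambiguous

Only V0, V1, V2 are reachable from V0; ignoring the rest: V0 → V0 and V1 | V1  ;  V1 → V1 or V2 | V2  — a left-associative chain with V2 at the bottom. Each string factors uniquely by precedence.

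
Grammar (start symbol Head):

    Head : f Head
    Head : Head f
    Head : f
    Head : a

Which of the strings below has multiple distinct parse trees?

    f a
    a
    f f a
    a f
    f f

f a: 1 tree
a: 1 tree
f f a: 1 tree
a f: 1 tree
f f: 2 trees

f f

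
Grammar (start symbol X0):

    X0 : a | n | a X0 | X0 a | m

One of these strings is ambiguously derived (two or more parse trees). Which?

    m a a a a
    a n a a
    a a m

m a a a a: 1 tree
a n a a: 3 trees
a a m: 1 tree

a n a a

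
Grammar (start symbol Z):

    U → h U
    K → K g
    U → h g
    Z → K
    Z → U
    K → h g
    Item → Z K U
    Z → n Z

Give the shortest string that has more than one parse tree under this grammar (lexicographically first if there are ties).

length 2: h g has 2 parse trees

Two derivations of h g:
  Z ⇒ K ⇒ h g
  Z ⇒ U ⇒ h g

h g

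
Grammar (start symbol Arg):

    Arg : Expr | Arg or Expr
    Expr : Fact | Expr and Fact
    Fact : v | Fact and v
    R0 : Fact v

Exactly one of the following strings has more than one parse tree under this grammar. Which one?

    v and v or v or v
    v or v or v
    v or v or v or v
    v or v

v and v or v or v

v and v or v or v: 2 trees
v or v or v: 1 tree
v or v or v or v: 1 tree
v or v: 1 tree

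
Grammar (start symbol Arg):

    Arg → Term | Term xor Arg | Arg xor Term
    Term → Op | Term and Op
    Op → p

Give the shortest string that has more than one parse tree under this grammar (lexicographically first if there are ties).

p xor p

length 1: no string has ≥2 trees
length 3: p xor p has 2 parse trees

Two derivations of p xor p:
  Arg ⇒ Term xor Arg ⇒ Op xor Arg ⇒ p xor Arg ⇒ p xor Term ⇒ p xor Op ⇒ p xor p
  Arg ⇒ Arg xor Term ⇒ Term xor Term ⇒ Op xor Term ⇒ p xor Term ⇒ p xor Op ⇒ p xor p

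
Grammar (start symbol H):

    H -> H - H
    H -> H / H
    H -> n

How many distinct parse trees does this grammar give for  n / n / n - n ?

5

Parse trees for n / n / n - n:
  [H [H [H n] / [H [H n] / [H n]]] - [H n]]
  [H [H [H [H n] / [H n]] / [H n]] - [H n]]
  [H [H n] / [H [H [H n] / [H n]] - [H n]]]
  [H [H n] / [H [H n] / [H [H n] - [H n]]]]
  [H [H [H n] / [H n]] / [H [H n] - [H n]]]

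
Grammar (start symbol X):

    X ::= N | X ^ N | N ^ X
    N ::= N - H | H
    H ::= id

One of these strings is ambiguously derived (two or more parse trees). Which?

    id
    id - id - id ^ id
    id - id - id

id - id - id ^ id

id: 1 tree
id - id - id ^ id: 2 trees
id - id - id: 1 tree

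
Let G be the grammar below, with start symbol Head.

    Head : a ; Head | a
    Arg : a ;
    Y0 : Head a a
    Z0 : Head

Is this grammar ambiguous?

Only Head is reachable from Head; ignoring the rest: Right-recursive list with a separator: after each atom, whether the separator follows determines the rule. One parse per string.

Unambiguous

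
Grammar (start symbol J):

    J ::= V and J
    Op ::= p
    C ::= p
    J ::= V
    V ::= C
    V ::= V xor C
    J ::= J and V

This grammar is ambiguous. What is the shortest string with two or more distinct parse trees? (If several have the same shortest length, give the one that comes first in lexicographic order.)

length 1: no string has ≥2 trees
length 3: p and p has 2 parse trees

Two derivations of p and p:
  J ⇒ V and J ⇒ C and J ⇒ p and J ⇒ p and V ⇒ p and C ⇒ p and p
  J ⇒ J and V ⇒ V and V ⇒ C and V ⇒ p and V ⇒ p and C ⇒ p and p

p and p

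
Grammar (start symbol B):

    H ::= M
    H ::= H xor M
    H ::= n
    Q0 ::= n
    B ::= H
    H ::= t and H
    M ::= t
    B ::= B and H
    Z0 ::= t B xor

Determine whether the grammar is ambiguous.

Ambiguous

Witness: t and n

Derivation 1: B ⇒ H ⇒ t and H ⇒ t and n
Derivation 2: B ⇒ B and H ⇒ H and H ⇒ M and H ⇒ t and H ⇒ t and n

Two distinct leftmost derivations for the same string.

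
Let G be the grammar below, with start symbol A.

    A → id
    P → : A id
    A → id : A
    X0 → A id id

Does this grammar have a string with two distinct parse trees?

Only A is reachable from A; ignoring the rest: The reachable grammar is A → atom sep A | atom. Each atom is followed by either the separator (recurse) or end-of-string (stop) — no choice point.

Unambiguous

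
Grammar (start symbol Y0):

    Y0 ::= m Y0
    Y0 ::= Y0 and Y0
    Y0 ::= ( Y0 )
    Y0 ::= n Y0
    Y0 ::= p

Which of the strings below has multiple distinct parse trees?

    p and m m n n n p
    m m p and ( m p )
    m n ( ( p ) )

m m p and ( m p )

p and m m n n n p: 1 tree
m m p and ( m p ): 3 trees
m n ( ( p ) ): 1 tree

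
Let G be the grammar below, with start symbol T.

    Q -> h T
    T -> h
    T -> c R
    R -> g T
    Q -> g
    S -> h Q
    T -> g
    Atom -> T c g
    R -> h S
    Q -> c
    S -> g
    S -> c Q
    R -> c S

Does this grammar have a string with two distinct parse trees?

(Atom is unreachable from T, so its rules don't affect L(T).) Each reachable nonterminal has at most one production per leading terminal, and all productions are right-linear; the derivation is determined token-by-token.

Unambiguous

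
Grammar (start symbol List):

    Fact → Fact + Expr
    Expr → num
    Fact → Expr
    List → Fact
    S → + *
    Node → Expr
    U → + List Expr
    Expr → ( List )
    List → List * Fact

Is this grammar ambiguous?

Unambiguous

Only List, Fact, Expr are reachable from List; ignoring the rest: The grammar is stratified — List handles '*' (left-recursive), Fact handles '+', Expr atoms. Each operator has a fixed associativity and precedence level, so every string has one parse.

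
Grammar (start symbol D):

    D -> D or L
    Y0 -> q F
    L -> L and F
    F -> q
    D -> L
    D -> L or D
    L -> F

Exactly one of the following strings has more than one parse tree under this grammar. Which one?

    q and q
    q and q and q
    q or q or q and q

q and q: 1 tree
q and q and q: 1 tree
q or q or q and q: 4 trees

q or q or q and q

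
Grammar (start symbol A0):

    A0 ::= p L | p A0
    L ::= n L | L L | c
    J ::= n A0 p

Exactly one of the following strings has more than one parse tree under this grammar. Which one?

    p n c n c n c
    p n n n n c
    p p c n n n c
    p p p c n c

p n c n c n c: 7 trees
p n n n n c: 1 tree
p p c n n n c: 1 tree
p p p c n c: 1 tree

p n c n c n c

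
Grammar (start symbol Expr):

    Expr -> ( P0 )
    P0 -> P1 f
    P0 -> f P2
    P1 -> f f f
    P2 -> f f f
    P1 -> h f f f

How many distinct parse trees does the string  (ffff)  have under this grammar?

2

Parse trees for (ffff):
  [Expr ( [P0 [P1 f f f] f] )]
  [Expr ( [P0 f [P2 f f f]] )]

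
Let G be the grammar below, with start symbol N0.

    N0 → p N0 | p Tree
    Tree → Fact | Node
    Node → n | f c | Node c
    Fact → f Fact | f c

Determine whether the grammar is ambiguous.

Ambiguous

Witness: p f c

Derivation 1: N0 ⇒ p Tree ⇒ p Fact ⇒ p f c
Derivation 2: N0 ⇒ p Tree ⇒ p Node ⇒ p f c

Two distinct leftmost derivations for the same string.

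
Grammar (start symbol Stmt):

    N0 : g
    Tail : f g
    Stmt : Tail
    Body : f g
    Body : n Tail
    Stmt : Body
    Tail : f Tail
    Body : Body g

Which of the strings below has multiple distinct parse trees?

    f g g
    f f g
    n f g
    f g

f g g: 1 tree
f f g: 1 tree
n f g: 1 tree
f g: 2 trees

f g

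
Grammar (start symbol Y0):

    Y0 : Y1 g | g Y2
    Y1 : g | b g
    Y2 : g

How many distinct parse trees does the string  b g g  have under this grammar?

1

Parse trees for b g g:
  [Y0 [Y1 b g] g]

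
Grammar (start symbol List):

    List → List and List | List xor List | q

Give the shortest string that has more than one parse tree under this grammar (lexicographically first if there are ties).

q and q and q

length 1: no string has ≥2 trees
length 3: no string has ≥2 trees
length 5: q and q and q has 2 parse trees

Two derivations of q and q and q:
  List ⇒ List and List ⇒ List and List and List ⇒ q and List and List ⇒ q and q and List ⇒ q and q and q
  List ⇒ List and List ⇒ q and List ⇒ q and List and List ⇒ q and q and List ⇒ q and q and q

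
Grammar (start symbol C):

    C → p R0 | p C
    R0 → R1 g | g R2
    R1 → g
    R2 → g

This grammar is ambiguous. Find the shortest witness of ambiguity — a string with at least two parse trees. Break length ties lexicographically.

length 3: p g g has 2 parse trees

Two derivations of p g g:
  C ⇒ p R0 ⇒ p R1 g ⇒ p g g
  C ⇒ p R0 ⇒ p g R2 ⇒ p g g

p g g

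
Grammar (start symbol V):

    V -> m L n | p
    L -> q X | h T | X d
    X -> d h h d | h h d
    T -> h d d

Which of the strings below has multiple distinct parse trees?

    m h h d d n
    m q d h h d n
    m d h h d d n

m h h d d n: 2 trees
m q d h h d n: 1 tree
m d h h d d n: 1 tree

m h h d d n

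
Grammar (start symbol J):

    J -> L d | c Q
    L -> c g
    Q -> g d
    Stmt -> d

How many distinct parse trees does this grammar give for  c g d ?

2

Parse trees for c g d:
  [J [L c g] d]
  [J c [Q g d]]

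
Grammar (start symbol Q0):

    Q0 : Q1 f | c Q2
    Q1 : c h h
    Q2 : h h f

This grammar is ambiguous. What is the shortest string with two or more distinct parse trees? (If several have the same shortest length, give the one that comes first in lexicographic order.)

length 4: c h h f has 2 parse trees

Two derivations of c h h f:
  Q0 ⇒ Q1 f ⇒ c h h f
  Q0 ⇒ c Q2 ⇒ c h h f

c h h f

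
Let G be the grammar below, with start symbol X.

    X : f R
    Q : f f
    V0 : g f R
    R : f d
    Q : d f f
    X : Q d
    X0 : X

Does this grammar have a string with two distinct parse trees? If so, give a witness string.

Witness: f f d

Derivation 1: X ⇒ f R ⇒ f f d
Derivation 2: X ⇒ Q d ⇒ f f d

Two distinct leftmost derivations for the same string.

Ambiguous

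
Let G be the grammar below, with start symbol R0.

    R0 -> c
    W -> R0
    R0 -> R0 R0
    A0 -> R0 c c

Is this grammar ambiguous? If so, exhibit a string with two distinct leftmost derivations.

Witness: c c c

Derivation 1: R0 ⇒ R0 R0 ⇒ c R0 ⇒ c R0 R0 ⇒ c c R0 ⇒ c c c
Derivation 2: R0 ⇒ R0 R0 ⇒ R0 R0 R0 ⇒ c R0 R0 ⇒ c c R0 ⇒ c c c

Two distinct leftmost derivations for the same string.

Ambiguous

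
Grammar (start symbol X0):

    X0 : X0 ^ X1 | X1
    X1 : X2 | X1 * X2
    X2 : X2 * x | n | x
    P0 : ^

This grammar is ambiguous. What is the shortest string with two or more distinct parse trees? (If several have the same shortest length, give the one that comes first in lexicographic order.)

n * x

length 1: no string has ≥2 trees
length 3: n * x has 2 parse trees

Two derivations of n * x:
  X0 ⇒ X1 ⇒ X2 ⇒ X2 * x ⇒ n * x
  X0 ⇒ X1 ⇒ X1 * X2 ⇒ X2 * X2 ⇒ n * X2 ⇒ n * x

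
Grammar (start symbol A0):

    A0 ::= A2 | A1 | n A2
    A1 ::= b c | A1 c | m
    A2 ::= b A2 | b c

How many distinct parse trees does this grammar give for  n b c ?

Parse trees for n b c:
  [A0 n [A2 b c]]

1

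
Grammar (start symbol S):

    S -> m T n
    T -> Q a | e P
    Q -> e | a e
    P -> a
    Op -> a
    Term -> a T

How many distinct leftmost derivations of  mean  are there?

Parse trees for mean:
  [S m [T [Q e] a] n]
  [S m [T e [P a]] n]

2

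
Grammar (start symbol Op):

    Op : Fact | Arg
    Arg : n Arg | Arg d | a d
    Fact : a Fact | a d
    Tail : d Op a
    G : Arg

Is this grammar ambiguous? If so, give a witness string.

Ambiguous

Witness: a d

Derivation 1: Op ⇒ Fact ⇒ a d
Derivation 2: Op ⇒ Arg ⇒ a d

Two distinct leftmost derivations for the same string.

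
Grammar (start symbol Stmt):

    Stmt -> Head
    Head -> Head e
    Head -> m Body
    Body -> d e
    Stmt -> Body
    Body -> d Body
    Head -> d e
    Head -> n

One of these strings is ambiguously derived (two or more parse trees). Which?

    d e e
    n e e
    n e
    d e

d e e: 1 tree
n e e: 1 tree
n e: 1 tree
d e: 2 trees

d e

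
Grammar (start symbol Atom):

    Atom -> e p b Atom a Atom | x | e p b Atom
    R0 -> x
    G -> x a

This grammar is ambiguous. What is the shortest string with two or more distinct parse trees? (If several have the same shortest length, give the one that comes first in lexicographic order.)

length 1: no string has ≥2 trees
length 4: no string has ≥2 trees
length 6: no string has ≥2 trees
length 7: no string has ≥2 trees
length 9: e p b e p b x a x has 2 parse trees

Two derivations of e p b e p b x a x:
  Atom ⇒ e p b Atom a Atom ⇒ e p b e p b Atom a Atom ⇒ e p b e p b x a Atom ⇒ e p b e p b x a x
  Atom ⇒ e p b Atom ⇒ e p b e p b Atom a Atom ⇒ e p b e p b x a Atom ⇒ e p b e p b x a x

e p b e p b x a x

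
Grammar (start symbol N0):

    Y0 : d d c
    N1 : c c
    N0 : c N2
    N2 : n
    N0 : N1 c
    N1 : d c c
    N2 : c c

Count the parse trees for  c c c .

Parse trees for c c c:
  [N0 c [N2 c c]]
  [N0 [N1 c c] c]

2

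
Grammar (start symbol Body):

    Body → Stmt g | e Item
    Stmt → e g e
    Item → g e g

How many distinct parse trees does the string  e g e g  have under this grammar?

2

Parse trees for e g e g:
  [Body [Stmt e g e] g]
  [Body e [Item g e g]]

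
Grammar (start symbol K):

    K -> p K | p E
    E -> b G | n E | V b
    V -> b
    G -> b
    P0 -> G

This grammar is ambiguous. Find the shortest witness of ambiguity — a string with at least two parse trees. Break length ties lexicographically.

p b b

length 3: p b b has 2 parse trees

Two derivations of p b b:
  K ⇒ p E ⇒ p b G ⇒ p b b
  K ⇒ p E ⇒ p V b ⇒ p b b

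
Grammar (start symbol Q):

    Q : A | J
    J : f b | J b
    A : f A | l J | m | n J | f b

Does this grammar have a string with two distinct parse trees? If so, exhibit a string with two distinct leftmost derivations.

Witness: f b

Derivation 1: Q ⇒ A ⇒ f b
Derivation 2: Q ⇒ J ⇒ f b

Two distinct leftmost derivations for the same string.

Ambiguous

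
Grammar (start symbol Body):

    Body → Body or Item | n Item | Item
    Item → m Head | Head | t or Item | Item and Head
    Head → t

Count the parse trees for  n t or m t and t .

Parse trees for n t or m t and t:
  [Body [Body n [Item [Head t]]] or [Item [Item m [Head t]] and [Head t]]]
  [Body n [Item t or [Item [Item m [Head t]] and [Head t]]]]
  [Body n [Item [Item t or [Item m [Head t]]] and [Head t]]]

3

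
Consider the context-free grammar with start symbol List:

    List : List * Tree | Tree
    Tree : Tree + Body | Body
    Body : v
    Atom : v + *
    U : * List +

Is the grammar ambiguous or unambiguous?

(Atom, U are unreachable from List, so their rules don't affect L(List).) The grammar is stratified — List handles '*' (left-recursive), Tree handles '+', Body atoms. Each operator has a fixed associativity and precedence level, so every string has one parse.

Unambiguous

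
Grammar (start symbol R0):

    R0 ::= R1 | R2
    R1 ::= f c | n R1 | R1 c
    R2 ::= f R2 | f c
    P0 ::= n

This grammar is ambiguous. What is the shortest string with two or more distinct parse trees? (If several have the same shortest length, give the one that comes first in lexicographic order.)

f c

length 2: f c has 2 parse trees

Two derivations of f c:
  R0 ⇒ R1 ⇒ f c
  R0 ⇒ R2 ⇒ f c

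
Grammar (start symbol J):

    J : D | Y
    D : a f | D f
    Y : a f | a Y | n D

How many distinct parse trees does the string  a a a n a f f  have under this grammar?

Parse trees for a a a n a f f:
  [J [Y a [Y a [Y a [Y n [D [D a f] f]]]]]]

1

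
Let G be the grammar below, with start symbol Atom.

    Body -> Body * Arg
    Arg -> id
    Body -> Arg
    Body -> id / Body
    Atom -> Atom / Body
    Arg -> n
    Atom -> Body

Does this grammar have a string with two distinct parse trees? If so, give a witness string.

Ambiguous

Witness: id / id

Derivation 1: Atom ⇒ Atom / Body ⇒ Body / Body ⇒ Arg / Body ⇒ id / Body ⇒ id / Arg ⇒ id / id
Derivation 2: Atom ⇒ Body ⇒ id / Body ⇒ id / Arg ⇒ id / id

Two distinct leftmost derivations for the same string.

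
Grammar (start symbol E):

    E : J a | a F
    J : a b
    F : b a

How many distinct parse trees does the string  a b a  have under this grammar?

Parse trees for a b a:
  [E [J a b] a]
  [E a [F b a]]

2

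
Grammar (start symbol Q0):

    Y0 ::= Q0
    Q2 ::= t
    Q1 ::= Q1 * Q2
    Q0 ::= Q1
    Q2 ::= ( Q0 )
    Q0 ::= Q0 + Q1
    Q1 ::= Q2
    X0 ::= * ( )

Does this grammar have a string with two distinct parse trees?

Unambiguous

Only Q0, Q1, Q2 are reachable from Q0; ignoring the rest: This is a standard precedence ladder (Q0 over Q1 over Q2), with each level left-recursive on its own operator ('+' at Q0, '*' at Q1). That structure is LR(1), hence unambiguous.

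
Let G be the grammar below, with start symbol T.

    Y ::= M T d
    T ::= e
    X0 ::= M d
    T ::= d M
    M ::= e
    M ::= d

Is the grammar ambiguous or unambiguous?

Only T, M are reachable from T; ignoring the rest: The reachable rules are right-linear with at most one rule per (nonterminal, next-terminal) pair. Each input token forces the next rule, so parsing is deterministic.

Unambiguous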